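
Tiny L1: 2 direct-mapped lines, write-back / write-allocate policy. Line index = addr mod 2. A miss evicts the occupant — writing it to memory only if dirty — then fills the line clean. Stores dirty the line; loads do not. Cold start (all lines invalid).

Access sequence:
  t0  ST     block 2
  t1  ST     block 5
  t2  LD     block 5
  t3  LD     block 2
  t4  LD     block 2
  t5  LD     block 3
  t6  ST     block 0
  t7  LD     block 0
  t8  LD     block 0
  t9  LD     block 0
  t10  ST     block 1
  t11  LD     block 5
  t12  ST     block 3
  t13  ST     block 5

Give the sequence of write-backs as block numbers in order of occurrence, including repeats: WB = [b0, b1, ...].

0: W B2 → L0 miss [D]
1: W B5 → L1 miss [D]
2: R B5 → L1 hit [D]
3: R B2 → L0 hit [D]
4: R B2 → L0 hit [D]
5: R B3 → L1 miss wb→B5 [-]
6: W B0 → L0 miss wb→B2 [D]
7: R B0 → L0 hit [D]
8: R B0 → L0 hit [D]
9: R B0 → L0 hit [D]
10: W B1 → L1 miss [D]
11: R B5 → L1 miss wb→B1 [-]
12: W B3 → L1 miss [D]
13: W B5 → L1 miss wb→B3 [D]

WB = [5, 2, 1, 3]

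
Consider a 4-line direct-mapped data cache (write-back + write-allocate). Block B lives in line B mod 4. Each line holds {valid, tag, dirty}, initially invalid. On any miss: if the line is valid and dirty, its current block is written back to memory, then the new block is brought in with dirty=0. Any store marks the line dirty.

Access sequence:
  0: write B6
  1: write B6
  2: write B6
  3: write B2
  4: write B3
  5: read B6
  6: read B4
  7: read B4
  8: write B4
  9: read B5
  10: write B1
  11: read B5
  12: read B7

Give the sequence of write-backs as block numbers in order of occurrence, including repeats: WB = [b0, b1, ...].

WB = [6, 2, 1, 3]

  0 | W B6 → L2 miss [D]
  1 | W B6 → L2 hit [D]
  2 | W B6 → L2 hit [D]
  3 | W B2 → L2 miss wb→B6 [D]
  4 | W B3 → L3 miss [D]
  5 | R B6 → L2 miss wb→B2 [-]
  6 | R B4 → L0 miss [-]
  7 | R B4 → L0 hit [-]
  8 | W B4 → L0 hit [D]
  9 | R B5 → L1 miss [-]
  10 | W B1 → L1 miss [D]
  11 | R B5 → L1 miss wb→B1 [-]
  12 | R B7 → L3 miss wb→B3 [-]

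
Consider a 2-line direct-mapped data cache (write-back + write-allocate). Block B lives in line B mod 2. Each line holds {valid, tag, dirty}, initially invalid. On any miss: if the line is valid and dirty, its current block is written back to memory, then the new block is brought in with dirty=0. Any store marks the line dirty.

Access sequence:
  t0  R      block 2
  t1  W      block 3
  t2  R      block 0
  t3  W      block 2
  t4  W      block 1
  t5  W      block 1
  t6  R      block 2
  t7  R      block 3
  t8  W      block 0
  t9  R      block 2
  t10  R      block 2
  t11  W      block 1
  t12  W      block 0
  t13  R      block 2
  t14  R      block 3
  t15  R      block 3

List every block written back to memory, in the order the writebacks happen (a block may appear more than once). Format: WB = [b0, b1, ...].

WB = [3, 1, 2, 0, 0, 1]

0: R B2 -> L0 miss  d=-]
1: W B3 -> L1 miss  d=D]
2: R B0 -> L0 miss  d=-]
3: W B2 -> L0 miss  d=D]
4: W B1 -> L1 miss wb->B3  d=D]
5: W B1 -> L1 hit  d=D]
6: R B2 -> L0 hit  d=D]
7: R B3 -> L1 miss wb->B1  d=-]
8: W B0 -> L0 miss wb->B2  d=D]
9: R B2 -> L0 miss wb->B0  d=-]
10: R B2 -> L0 hit  d=-]
11: W B1 -> L1 miss  d=D]
12: W B0 -> L0 miss  d=D]
13: R B2 -> L0 miss wb->B0  d=-]
14: R B3 -> L1 miss wb->B1  d=-]
15: R B3 -> L1 hit  d=-]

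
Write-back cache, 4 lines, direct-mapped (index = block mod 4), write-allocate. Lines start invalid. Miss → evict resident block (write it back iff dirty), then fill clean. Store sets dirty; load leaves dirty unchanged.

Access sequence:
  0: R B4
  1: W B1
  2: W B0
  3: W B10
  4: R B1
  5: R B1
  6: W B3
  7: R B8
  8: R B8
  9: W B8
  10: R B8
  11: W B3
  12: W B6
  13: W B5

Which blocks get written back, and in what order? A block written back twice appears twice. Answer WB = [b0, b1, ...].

0: R B4 → L0 miss [-]
1: W B1 → L1 miss [D]
2: W B0 → L0 miss [D]
3: W B10 → L2 miss [D]
4: R B1 → L1 hit [D]
5: R B1 → L1 hit [D]
6: W B3 → L3 miss [D]
7: R B8 → L0 miss wb→B0 [-]
8: R B8 → L0 hit [-]
9: W B8 → L0 hit [D]
10: R B8 → L0 hit [D]
11: W B3 → L3 hit [D]
12: W B6 → L2 miss wb→B10 [D]
13: W B5 → L1 miss wb→B1 [D]

WB = [0, 10, 1]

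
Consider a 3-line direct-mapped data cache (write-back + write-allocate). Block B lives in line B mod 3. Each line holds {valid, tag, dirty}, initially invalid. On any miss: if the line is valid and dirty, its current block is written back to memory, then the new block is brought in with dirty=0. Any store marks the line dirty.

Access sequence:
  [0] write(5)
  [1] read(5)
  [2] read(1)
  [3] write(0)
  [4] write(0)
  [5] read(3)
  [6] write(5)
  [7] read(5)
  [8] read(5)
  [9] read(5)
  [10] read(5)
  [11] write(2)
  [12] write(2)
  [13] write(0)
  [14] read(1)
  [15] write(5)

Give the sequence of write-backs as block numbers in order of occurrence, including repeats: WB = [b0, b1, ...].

WB = [0, 5, 2]

0: W B5 -> L2 miss  d=D]
1: R B5 -> L2 hit  d=D]
2: R B1 -> L1 miss  d=-]
3: W B0 -> L0 miss  d=D]
4: W B0 -> L0 hit  d=D]
5: R B3 -> L0 miss wb->B0  d=-]
6: W B5 -> L2 hit  d=D]
7: R B5 -> L2 hit  d=D]
8: R B5 -> L2 hit  d=D]
9: R B5 -> L2 hit  d=D]
10: R B5 -> L2 hit  d=D]
11: W B2 -> L2 miss wb->B5  d=D]
12: W B2 -> L2 hit  d=D]
13: W B0 -> L0 miss  d=D]
14: R B1 -> L1 hit  d=-]
15: W B5 -> L2 miss wb->B2  d=D]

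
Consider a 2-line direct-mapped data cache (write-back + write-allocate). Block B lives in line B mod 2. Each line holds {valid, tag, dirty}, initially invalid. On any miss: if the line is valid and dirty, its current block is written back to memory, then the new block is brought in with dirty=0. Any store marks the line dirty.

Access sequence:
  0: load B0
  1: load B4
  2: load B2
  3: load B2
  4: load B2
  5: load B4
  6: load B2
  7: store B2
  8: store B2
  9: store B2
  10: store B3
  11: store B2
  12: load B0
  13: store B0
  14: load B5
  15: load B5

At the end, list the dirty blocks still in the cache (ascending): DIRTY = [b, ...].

DIRTY = [0]

  0 | R B0 → L0 miss [-]
  1 | R B4 → L0 miss [-]
  2 | R B2 → L0 miss [-]
  3 | R B2 → L0 hit [-]
  4 | R B2 → L0 hit [-]
  5 | R B4 → L0 miss [-]
  6 | R B2 → L0 miss [-]
  7 | W B2 → L0 hit [D]
  8 | W B2 → L0 hit [D]
  9 | W B2 → L0 hit [D]
  10 | W B3 → L1 miss [D]
  11 | W B2 → L0 hit [D]
  12 | R B0 → L0 miss wb→B2 [-]
  13 | W B0 → L0 hit [D]
  14 | R B5 → L1 miss wb→B3 [-]
  15 | R B5 → L1 hit [-]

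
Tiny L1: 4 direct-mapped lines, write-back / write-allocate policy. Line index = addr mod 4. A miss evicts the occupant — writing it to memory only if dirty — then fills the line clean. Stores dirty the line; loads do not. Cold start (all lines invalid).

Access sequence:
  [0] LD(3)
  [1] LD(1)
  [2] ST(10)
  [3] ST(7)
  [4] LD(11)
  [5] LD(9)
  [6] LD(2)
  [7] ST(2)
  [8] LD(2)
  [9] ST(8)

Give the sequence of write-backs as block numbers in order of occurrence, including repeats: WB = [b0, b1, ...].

0: R B3 → L3 miss [-]
1: R B1 → L1 miss [-]
2: W B10 → L2 miss [D]
3: W B7 → L3 miss [D]
4: R B11 → L3 miss wb→B7 [-]
5: R B9 → L1 miss [-]
6: R B2 → L2 miss wb→B10 [-]
7: W B2 → L2 hit [D]
8: R B2 → L2 hit [D]
9: W B8 → L0 miss [D]

WB = [7, 10]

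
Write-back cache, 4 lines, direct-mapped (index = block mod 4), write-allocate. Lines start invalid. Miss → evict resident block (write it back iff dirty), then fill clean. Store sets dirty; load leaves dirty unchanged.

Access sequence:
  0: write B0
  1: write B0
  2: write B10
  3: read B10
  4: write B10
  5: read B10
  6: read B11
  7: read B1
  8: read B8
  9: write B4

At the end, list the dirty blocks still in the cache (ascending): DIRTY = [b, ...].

DIRTY = [4, 10]

0: W B0 → L0 miss [D]
1: W B0 → L0 hit [D]
2: W B10 → L2 miss [D]
3: R B10 → L2 hit [D]
4: W B10 → L2 hit [D]
5: R B10 → L2 hit [D]
6: R B11 → L3 miss [-]
7: R B1 → L1 miss [-]
8: R B8 → L0 miss wb→B0 [-]
9: W B4 → L0 miss [D]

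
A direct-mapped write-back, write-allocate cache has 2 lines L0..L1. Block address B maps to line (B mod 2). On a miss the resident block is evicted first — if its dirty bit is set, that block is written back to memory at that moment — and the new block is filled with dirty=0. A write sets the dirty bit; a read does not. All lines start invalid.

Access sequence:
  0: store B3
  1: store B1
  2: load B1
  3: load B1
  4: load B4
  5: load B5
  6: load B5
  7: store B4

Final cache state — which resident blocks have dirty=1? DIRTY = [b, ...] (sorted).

0: W B3 → L1 miss [D]
1: W B1 → L1 miss wb→B3 [D]
2: R B1 → L1 hit [D]
3: R B1 → L1 hit [D]
4: R B4 → L0 miss [-]
5: R B5 → L1 miss wb→B1 [-]
6: R B5 → L1 hit [-]
7: W B4 → L0 hit [D]

DIRTY = [4]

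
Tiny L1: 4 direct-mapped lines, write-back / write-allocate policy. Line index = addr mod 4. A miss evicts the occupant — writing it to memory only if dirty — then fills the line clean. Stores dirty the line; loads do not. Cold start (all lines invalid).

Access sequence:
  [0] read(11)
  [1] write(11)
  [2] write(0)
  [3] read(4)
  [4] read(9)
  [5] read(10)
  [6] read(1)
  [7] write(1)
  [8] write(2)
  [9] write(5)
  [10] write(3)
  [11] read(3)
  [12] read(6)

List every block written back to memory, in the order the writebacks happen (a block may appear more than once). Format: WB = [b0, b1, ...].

WB = [0, 1, 11, 2]

0: R B11 -> L3 miss  d=-]
1: W B11 -> L3 hit  d=D]
2: W B0 -> L0 miss  d=D]
3: R B4 -> L0 miss wb->B0  d=-]
4: R B9 -> L1 miss  d=-]
5: R B10 -> L2 miss  d=-]
6: R B1 -> L1 miss  d=-]
7: W B1 -> L1 hit  d=D]
8: W B2 -> L2 miss  d=D]
9: W B5 -> L1 miss wb->B1  d=D]
10: W B3 -> L3 miss wb->B11  d=D]
11: R B3 -> L3 hit  d=D]
12: R B6 -> L2 miss wb->B2  d=-]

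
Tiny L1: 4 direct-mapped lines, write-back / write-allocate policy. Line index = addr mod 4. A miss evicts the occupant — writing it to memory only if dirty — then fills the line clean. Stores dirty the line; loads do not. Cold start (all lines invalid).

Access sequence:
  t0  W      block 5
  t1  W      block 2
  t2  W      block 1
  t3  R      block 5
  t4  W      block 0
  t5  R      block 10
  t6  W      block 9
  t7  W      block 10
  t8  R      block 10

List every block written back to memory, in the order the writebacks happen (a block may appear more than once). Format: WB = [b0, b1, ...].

0: W B5 → L1 miss [D]
1: W B2 → L2 miss [D]
2: W B1 → L1 miss wb→B5 [D]
3: R B5 → L1 miss wb→B1 [-]
4: W B0 → L0 miss [D]
5: R B10 → L2 miss wb→B2 [-]
6: W B9 → L1 miss [D]
7: W B10 → L2 hit [D]
8: R B10 → L2 hit [D]

WB = [5, 1, 2]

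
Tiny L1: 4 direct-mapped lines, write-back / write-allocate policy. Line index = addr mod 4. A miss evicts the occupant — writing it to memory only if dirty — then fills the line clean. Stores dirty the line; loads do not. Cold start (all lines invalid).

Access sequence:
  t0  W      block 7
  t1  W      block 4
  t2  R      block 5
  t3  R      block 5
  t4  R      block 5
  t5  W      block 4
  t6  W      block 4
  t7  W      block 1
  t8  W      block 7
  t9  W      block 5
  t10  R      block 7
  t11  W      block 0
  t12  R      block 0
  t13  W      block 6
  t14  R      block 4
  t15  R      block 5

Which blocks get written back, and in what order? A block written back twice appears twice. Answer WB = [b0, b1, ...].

0: W B7 -> L3 miss  d=D]
1: W B4 -> L0 miss  d=D]
2: R B5 -> L1 miss  d=-]
3: R B5 -> L1 hit  d=-]
4: R B5 -> L1 hit  d=-]
5: W B4 -> L0 hit  d=D]
6: W B4 -> L0 hit  d=D]
7: W B1 -> L1 miss  d=D]
8: W B7 -> L3 hit  d=D]
9: W B5 -> L1 miss wb->B1  d=D]
10: R B7 -> L3 hit  d=D]
11: W B0 -> L0 miss wb->B4  d=D]
12: R B0 -> L0 hit  d=D]
13: W B6 -> L2 miss  d=D]
14: R B4 -> L0 miss wb->B0  d=-]
15: R B5 -> L1 hit  d=D]

WB = [1, 4, 0]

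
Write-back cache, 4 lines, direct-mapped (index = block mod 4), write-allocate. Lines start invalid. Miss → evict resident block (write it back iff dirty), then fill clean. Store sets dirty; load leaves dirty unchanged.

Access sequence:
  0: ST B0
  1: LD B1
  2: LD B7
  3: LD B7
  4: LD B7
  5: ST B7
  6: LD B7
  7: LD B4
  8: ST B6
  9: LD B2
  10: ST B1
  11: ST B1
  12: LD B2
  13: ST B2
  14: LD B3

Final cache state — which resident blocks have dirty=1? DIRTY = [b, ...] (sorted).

0: W B0 -> L0 miss  d=D]
1: R B1 -> L1 miss  d=-]
2: R B7 -> L3 miss  d=-]
3: R B7 -> L3 hit  d=-]
4: R B7 -> L3 hit  d=-]
5: W B7 -> L3 hit  d=D]
6: R B7 -> L3 hit  d=D]
7: R B4 -> L0 miss wb->B0  d=-]
8: W B6 -> L2 miss  d=D]
9: R B2 -> L2 miss wb->B6  d=-]
10: W B1 -> L1 hit  d=D]
11: W B1 -> L1 hit  d=D]
12: R B2 -> L2 hit  d=-]
13: W B2 -> L2 hit  d=D]
14: R B3 -> L3 miss wb->B7  d=-]

DIRTY = [1, 2]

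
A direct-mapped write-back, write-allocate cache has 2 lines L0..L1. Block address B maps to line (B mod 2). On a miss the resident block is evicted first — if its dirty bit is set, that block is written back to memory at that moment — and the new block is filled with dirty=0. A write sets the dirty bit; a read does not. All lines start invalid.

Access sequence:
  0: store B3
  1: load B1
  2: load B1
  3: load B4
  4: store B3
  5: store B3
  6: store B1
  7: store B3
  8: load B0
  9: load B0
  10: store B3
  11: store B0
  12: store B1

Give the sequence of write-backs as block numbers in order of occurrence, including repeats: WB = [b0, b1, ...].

  0 | W B3 → L1 miss [D]
  1 | R B1 → L1 miss wb→B3 [-]
  2 | R B1 → L1 hit [-]
  3 | R B4 → L0 miss [-]
  4 | W B3 → L1 miss [D]
  5 | W B3 → L1 hit [D]
  6 | W B1 → L1 miss wb→B3 [D]
  7 | W B3 → L1 miss wb→B1 [D]
  8 | R B0 → L0 miss [-]
  9 | R B0 → L0 hit [-]
  10 | W B3 → L1 hit [D]
  11 | W B0 → L0 hit [D]
  12 | W B1 → L1 miss wb→B3 [D]

WB = [3, 3, 1, 3]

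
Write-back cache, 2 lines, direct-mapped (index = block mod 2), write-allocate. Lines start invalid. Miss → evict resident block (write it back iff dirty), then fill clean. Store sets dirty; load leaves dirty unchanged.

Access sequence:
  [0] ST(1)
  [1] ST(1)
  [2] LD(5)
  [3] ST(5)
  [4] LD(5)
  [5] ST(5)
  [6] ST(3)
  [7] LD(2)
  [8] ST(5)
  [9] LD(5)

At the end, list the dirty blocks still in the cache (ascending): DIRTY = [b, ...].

0: W B1 -> L1 miss  d=D]
1: W B1 -> L1 hit  d=D]
2: R B5 -> L1 miss wb->B1  d=-]
3: W B5 -> L1 hit  d=D]
4: R B5 -> L1 hit  d=D]
5: W B5 -> L1 hit  d=D]
6: W B3 -> L1 miss wb->B5  d=D]
7: R B2 -> L0 miss  d=-]
8: W B5 -> L1 miss wb->B3  d=D]
9: R B5 -> L1 hit  d=D]

DIRTY = [5]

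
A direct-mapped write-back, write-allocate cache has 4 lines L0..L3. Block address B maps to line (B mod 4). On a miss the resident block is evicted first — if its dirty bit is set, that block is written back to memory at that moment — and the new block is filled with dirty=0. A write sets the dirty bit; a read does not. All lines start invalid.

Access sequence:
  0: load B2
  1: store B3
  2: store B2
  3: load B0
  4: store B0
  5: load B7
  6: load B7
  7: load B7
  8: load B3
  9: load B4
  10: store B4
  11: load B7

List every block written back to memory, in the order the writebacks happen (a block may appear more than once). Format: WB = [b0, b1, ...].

0: R B2 -> L2 miss  d=-]
1: W B3 -> L3 miss  d=D]
2: W B2 -> L2 hit  d=D]
3: R B0 -> L0 miss  d=-]
4: W B0 -> L0 hit  d=D]
5: R B7 -> L3 miss wb->B3  d=-]
6: R B7 -> L3 hit  d=-]
7: R B7 -> L3 hit  d=-]
8: R B3 -> L3 miss  d=-]
9: R B4 -> L0 miss wb->B0  d=-]
10: W B4 -> L0 hit  d=D]
11: R B7 -> L3 miss  d=-]

WB = [3, 0]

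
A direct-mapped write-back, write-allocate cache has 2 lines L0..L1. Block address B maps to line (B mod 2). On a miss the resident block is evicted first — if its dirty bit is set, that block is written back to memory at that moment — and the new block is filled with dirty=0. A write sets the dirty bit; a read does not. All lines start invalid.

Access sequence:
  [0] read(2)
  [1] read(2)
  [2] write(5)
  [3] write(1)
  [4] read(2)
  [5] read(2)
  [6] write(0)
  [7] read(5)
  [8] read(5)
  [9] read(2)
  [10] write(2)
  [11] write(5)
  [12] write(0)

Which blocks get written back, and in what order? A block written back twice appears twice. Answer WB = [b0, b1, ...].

WB = [5, 1, 0, 2]

  0 | R B2 → L0 miss [-]
  1 | R B2 → L0 hit [-]
  2 | W B5 → L1 miss [D]
  3 | W B1 → L1 miss wb→B5 [D]
  4 | R B2 → L0 hit [-]
  5 | R B2 → L0 hit [-]
  6 | W B0 → L0 miss [D]
  7 | R B5 → L1 miss wb→B1 [-]
  8 | R B5 → L1 hit [-]
  9 | R B2 → L0 miss wb→B0 [-]
  10 | W B2 → L0 hit [D]
  11 | W B5 → L1 hit [D]
  12 | W B0 → L0 miss wb→B2 [D]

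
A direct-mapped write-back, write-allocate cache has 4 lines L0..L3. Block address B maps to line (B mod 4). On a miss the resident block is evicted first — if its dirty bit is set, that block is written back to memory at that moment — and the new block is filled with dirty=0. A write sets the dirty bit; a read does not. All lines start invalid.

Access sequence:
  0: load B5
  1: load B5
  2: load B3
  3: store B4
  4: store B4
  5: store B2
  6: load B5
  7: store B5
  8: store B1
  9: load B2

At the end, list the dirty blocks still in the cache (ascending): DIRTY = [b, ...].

DIRTY = [1, 2, 4]

  0 | R B5 → L1 miss [-]
  1 | R B5 → L1 hit [-]
  2 | R B3 → L3 miss [-]
  3 | W B4 → L0 miss [D]
  4 | W B4 → L0 hit [D]
  5 | W B2 → L2 miss [D]
  6 | R B5 → L1 hit [-]
  7 | W B5 → L1 hit [D]
  8 | W B1 → L1 miss wb→B5 [D]
  9 | R B2 → L2 hit [D]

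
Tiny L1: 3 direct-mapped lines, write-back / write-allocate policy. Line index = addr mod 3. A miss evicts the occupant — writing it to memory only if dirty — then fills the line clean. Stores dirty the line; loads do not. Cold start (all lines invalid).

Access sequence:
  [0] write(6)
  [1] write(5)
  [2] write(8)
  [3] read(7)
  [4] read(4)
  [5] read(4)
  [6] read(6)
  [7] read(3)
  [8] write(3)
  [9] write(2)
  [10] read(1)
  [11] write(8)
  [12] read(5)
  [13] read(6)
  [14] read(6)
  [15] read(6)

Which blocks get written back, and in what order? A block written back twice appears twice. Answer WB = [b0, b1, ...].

WB = [5, 6, 8, 2, 8, 3]

0: W B6 → L0 miss [D]
1: W B5 → L2 miss [D]
2: W B8 → L2 miss wb→B5 [D]
3: R B7 → L1 miss [-]
4: R B4 → L1 miss [-]
5: R B4 → L1 hit [-]
6: R B6 → L0 hit [D]
7: R B3 → L0 miss wb→B6 [-]
8: W B3 → L0 hit [D]
9: W B2 → L2 miss wb→B8 [D]
10: R B1 → L1 miss [-]
11: W B8 → L2 miss wb→B2 [D]
12: R B5 → L2 miss wb→B8 [-]
13: R B6 → L0 miss wb→B3 [-]
14: R B6 → L0 hit [-]
15: R B6 → L0 hit [-]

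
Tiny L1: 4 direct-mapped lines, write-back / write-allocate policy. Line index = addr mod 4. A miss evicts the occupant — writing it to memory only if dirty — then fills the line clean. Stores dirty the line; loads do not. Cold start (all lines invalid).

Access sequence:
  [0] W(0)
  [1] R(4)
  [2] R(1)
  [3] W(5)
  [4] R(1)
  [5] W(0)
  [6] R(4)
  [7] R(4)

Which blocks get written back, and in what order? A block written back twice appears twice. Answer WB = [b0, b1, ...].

0: W B0 -> L0 miss  d=D]
1: R B4 -> L0 miss wb->B0  d=-]
2: R B1 -> L1 miss  d=-]
3: W B5 -> L1 miss  d=D]
4: R B1 -> L1 miss wb->B5  d=-]
5: W B0 -> L0 miss  d=D]
6: R B4 -> L0 miss wb->B0  d=-]
7: R B4 -> L0 hit  d=-]

WB = [0, 5, 0]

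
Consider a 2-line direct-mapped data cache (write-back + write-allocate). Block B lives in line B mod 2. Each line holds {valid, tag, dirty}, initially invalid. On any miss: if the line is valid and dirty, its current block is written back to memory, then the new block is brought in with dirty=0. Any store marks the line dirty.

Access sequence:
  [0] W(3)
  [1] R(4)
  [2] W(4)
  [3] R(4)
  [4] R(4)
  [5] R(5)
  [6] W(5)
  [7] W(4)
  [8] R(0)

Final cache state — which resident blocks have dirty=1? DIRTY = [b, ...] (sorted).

0: W B3 → L1 miss [D]
1: R B4 → L0 miss [-]
2: W B4 → L0 hit [D]
3: R B4 → L0 hit [D]
4: R B4 → L0 hit [D]
5: R B5 → L1 miss wb→B3 [-]
6: W B5 → L1 hit [D]
7: W B4 → L0 hit [D]
8: R B0 → L0 miss wb→B4 [-]

DIRTY = [5]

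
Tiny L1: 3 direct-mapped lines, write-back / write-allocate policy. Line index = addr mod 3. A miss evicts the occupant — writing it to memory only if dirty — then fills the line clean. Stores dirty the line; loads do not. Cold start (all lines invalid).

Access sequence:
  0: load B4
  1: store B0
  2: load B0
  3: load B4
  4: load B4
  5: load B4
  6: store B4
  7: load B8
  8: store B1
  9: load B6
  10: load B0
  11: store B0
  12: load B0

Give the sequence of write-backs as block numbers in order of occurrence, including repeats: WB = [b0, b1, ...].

0: R B4 -> L1 miss  d=-]
1: W B0 -> L0 miss  d=D]
2: R B0 -> L0 hit  d=D]
3: R B4 -> L1 hit  d=-]
4: R B4 -> L1 hit  d=-]
5: R B4 -> L1 hit  d=-]
6: W B4 -> L1 hit  d=D]
7: R B8 -> L2 miss  d=-]
8: W B1 -> L1 miss wb->B4  d=D]
9: R B6 -> L0 miss wb->B0  d=-]
10: R B0 -> L0 miss  d=-]
11: W B0 -> L0 hit  d=D]
12: R B0 -> L0 hit  d=D]

WB = [4, 0]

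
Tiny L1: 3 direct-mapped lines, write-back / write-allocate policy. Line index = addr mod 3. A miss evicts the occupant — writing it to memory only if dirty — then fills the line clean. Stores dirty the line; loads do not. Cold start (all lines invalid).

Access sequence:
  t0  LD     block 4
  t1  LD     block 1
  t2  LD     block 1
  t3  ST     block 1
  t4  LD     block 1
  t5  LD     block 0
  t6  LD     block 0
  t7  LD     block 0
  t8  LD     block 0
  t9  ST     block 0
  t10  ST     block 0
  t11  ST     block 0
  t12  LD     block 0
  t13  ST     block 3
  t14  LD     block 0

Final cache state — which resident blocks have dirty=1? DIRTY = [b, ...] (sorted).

DIRTY = [1]

0: R B4 -> L1 miss  d=-]
1: R B1 -> L1 miss  d=-]
2: R B1 -> L1 hit  d=-]
3: W B1 -> L1 hit  d=D]
4: R B1 -> L1 hit  d=D]
5: R B0 -> L0 miss  d=-]
6: R B0 -> L0 hit  d=-]
7: R B0 -> L0 hit  d=-]
8: R B0 -> L0 hit  d=-]
9: W B0 -> L0 hit  d=D]
10: W B0 -> L0 hit  d=D]
11: W B0 -> L0 hit  d=D]
12: R B0 -> L0 hit  d=D]
13: W B3 -> L0 miss wb->B0  d=D]
14: R B0 -> L0 miss wb->B3  d=-]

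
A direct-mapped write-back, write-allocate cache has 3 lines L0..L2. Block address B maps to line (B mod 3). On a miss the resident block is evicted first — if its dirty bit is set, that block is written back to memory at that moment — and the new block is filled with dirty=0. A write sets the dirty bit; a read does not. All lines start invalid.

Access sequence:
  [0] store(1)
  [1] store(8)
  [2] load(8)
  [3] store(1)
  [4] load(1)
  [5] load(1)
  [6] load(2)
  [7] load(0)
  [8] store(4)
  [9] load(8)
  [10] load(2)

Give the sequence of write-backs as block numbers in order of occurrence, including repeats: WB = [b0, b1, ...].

WB = [8, 1]

0: W B1 → L1 miss [D]
1: W B8 → L2 miss [D]
2: R B8 → L2 hit [D]
3: W B1 → L1 hit [D]
4: R B1 → L1 hit [D]
5: R B1 → L1 hit [D]
6: R B2 → L2 miss wb→B8 [-]
7: R B0 → L0 miss [-]
8: W B4 → L1 miss wb→B1 [D]
9: R B8 → L2 miss [-]
10: R B2 → L2 miss [-]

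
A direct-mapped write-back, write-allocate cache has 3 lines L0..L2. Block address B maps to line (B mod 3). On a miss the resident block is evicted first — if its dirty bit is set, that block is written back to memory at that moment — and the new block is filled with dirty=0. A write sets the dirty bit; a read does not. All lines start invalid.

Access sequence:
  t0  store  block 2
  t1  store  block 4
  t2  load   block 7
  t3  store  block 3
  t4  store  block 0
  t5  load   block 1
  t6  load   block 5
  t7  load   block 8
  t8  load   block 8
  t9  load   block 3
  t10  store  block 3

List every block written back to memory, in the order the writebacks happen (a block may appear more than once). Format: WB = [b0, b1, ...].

  0 | W B2 → L2 miss [D]
  1 | W B4 → L1 miss [D]
  2 | R B7 → L1 miss wb→B4 [-]
  3 | W B3 → L0 miss [D]
  4 | W B0 → L0 miss wb→B3 [D]
  5 | R B1 → L1 miss [-]
  6 | R B5 → L2 miss wb→B2 [-]
  7 | R B8 → L2 miss [-]
  8 | R B8 → L2 hit [-]
  9 | R B3 → L0 miss wb→B0 [-]
  10 | W B3 → L0 hit [D]

WB = [4, 3, 2, 0]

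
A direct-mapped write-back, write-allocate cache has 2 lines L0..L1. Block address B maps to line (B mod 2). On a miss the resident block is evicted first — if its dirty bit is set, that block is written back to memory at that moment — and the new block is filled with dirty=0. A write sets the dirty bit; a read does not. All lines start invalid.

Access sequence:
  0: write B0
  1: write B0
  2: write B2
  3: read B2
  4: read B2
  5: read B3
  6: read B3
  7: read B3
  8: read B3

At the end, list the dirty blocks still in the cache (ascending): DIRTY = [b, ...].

DIRTY = [2]

0: W B0 -> L0 miss  d=D]
1: W B0 -> L0 hit  d=D]
2: W B2 -> L0 miss wb->B0  d=D]
3: R B2 -> L0 hit  d=D]
4: R B2 -> L0 hit  d=D]
5: R B3 -> L1 miss  d=-]
6: R B3 -> L1 hit  d=-]
7: R B3 -> L1 hit  d=-]
8: R B3 -> L1 hit  d=-]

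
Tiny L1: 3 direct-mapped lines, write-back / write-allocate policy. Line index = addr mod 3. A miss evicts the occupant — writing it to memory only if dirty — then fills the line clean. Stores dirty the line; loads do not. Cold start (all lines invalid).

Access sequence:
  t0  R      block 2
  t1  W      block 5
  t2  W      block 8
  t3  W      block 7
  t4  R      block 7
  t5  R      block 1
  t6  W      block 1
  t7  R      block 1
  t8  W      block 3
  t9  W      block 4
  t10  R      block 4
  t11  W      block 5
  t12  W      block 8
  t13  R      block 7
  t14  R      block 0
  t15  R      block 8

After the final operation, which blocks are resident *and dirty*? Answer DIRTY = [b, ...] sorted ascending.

0: R B2 → L2 miss [-]
1: W B5 → L2 miss [D]
2: W B8 → L2 miss wb→B5 [D]
3: W B7 → L1 miss [D]
4: R B7 → L1 hit [D]
5: R B1 → L1 miss wb→B7 [-]
6: W B1 → L1 hit [D]
7: R B1 → L1 hit [D]
8: W B3 → L0 miss [D]
9: W B4 → L1 miss wb→B1 [D]
10: R B4 → L1 hit [D]
11: W B5 → L2 miss wb→B8 [D]
12: W B8 → L2 miss wb→B5 [D]
13: R B7 → L1 miss wb→B4 [-]
14: R B0 → L0 miss wb→B3 [-]
15: R B8 → L2 hit [D]

DIRTY = [8]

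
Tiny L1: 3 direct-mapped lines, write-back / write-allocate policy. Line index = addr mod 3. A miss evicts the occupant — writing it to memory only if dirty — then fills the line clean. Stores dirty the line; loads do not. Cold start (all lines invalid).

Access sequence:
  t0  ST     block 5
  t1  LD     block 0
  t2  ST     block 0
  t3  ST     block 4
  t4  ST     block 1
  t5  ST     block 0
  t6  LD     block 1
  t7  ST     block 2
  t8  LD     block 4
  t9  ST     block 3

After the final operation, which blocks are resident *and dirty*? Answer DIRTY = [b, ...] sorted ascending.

  0 | W B5 → L2 miss [D]
  1 | R B0 → L0 miss [-]
  2 | W B0 → L0 hit [D]
  3 | W B4 → L1 miss [D]
  4 | W B1 → L1 miss wb→B4 [D]
  5 | W B0 → L0 hit [D]
  6 | R B1 → L1 hit [D]
  7 | W B2 → L2 miss wb→B5 [D]
  8 | R B4 → L1 miss wb→B1 [-]
  9 | W B3 → L0 miss wb→B0 [D]

DIRTY = [2, 3]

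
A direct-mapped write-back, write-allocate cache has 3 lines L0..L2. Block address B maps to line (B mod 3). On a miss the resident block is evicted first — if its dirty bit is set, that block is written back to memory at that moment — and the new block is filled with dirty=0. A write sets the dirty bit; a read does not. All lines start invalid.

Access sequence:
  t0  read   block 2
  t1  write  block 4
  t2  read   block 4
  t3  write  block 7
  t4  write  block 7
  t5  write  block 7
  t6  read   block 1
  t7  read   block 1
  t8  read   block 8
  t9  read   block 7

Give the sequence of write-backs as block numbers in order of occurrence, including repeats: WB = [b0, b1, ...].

WB = [4, 7]

  0 | R B2 → L2 miss [-]
  1 | W B4 → L1 miss [D]
  2 | R B4 → L1 hit [D]
  3 | W B7 → L1 miss wb→B4 [D]
  4 | W B7 → L1 hit [D]
  5 | W B7 → L1 hit [D]
  6 | R B1 → L1 miss wb→B7 [-]
  7 | R B1 → L1 hit [-]
  8 | R B8 → L2 miss [-]
  9 | R B7 → L1 miss [-]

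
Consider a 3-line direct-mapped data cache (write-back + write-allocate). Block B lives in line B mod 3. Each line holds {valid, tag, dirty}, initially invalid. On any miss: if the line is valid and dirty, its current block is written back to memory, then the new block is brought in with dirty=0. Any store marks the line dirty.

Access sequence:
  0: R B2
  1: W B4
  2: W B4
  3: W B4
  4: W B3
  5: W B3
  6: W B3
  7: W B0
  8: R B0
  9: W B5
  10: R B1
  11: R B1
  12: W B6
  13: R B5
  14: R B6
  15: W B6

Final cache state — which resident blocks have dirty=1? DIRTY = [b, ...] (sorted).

DIRTY = [5, 6]

  0 | R B2 → L2 miss [-]
  1 | W B4 → L1 miss [D]
  2 | W B4 → L1 hit [D]
  3 | W B4 → L1 hit [D]
  4 | W B3 → L0 miss [D]
  5 | W B3 → L0 hit [D]
  6 | W B3 → L0 hit [D]
  7 | W B0 → L0 miss wb→B3 [D]
  8 | R B0 → L0 hit [D]
  9 | W B5 → L2 miss [D]
  10 | R B1 → L1 miss wb→B4 [-]
  11 | R B1 → L1 hit [-]
  12 | W B6 → L0 miss wb→B0 [D]
  13 | R B5 → L2 hit [D]
  14 | R B6 → L0 hit [D]
  15 | W B6 → L0 hit [D]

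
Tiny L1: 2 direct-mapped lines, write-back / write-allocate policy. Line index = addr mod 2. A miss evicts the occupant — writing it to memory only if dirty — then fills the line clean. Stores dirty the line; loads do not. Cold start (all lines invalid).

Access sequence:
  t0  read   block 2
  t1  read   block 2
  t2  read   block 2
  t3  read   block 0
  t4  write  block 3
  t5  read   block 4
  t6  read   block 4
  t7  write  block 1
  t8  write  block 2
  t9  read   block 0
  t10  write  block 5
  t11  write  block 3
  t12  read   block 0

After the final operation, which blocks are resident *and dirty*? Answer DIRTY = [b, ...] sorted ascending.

DIRTY = [3]

0: R B2 → L0 miss [-]
1: R B2 → L0 hit [-]
2: R B2 → L0 hit [-]
3: R B0 → L0 miss [-]
4: W B3 → L1 miss [D]
5: R B4 → L0 miss [-]
6: R B4 → L0 hit [-]
7: W B1 → L1 miss wb→B3 [D]
8: W B2 → L0 miss [D]
9: R B0 → L0 miss wb→B2 [-]
10: W B5 → L1 miss wb→B1 [D]
11: W B3 → L1 miss wb→B5 [D]
12: R B0 → L0 hit [-]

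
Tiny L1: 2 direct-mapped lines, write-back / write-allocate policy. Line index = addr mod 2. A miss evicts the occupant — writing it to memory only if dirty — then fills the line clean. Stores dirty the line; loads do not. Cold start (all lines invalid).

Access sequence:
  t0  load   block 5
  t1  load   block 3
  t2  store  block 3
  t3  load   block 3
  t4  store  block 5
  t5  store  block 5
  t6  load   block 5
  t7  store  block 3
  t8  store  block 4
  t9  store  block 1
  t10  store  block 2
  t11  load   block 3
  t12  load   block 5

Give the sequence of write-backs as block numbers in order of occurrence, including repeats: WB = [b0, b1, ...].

0: R B5 -> L1 miss  d=-]
1: R B3 -> L1 miss  d=-]
2: W B3 -> L1 hit  d=D]
3: R B3 -> L1 hit  d=D]
4: W B5 -> L1 miss wb->B3  d=D]
5: W B5 -> L1 hit  d=D]
6: R B5 -> L1 hit  d=D]
7: W B3 -> L1 miss wb->B5  d=D]
8: W B4 -> L0 miss  d=D]
9: W B1 -> L1 miss wb->B3  d=D]
10: W B2 -> L0 miss wb->B4  d=D]
11: R B3 -> L1 miss wb->B1  d=-]
12: R B5 -> L1 miss  d=-]

WB = [3, 5, 3, 4, 1]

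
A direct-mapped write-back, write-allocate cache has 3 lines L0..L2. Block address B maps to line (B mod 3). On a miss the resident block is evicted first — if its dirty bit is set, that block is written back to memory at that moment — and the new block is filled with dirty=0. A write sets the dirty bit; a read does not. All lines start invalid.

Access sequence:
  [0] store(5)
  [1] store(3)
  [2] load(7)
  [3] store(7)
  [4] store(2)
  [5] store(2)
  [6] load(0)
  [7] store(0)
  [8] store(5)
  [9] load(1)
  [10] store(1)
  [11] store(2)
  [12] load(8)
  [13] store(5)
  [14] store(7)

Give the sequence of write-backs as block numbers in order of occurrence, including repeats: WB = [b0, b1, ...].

0: W B5 → L2 miss [D]
1: W B3 → L0 miss [D]
2: R B7 → L1 miss [-]
3: W B7 → L1 hit [D]
4: W B2 → L2 miss wb→B5 [D]
5: W B2 → L2 hit [D]
6: R B0 → L0 miss wb→B3 [-]
7: W B0 → L0 hit [D]
8: W B5 → L2 miss wb→B2 [D]
9: R B1 → L1 miss wb→B7 [-]
10: W B1 → L1 hit [D]
11: W B2 → L2 miss wb→B5 [D]
12: R B8 → L2 miss wb→B2 [-]
13: W B5 → L2 miss [D]
14: W B7 → L1 miss wb→B1 [D]

WB = [5, 3, 2, 7, 5, 2, 1]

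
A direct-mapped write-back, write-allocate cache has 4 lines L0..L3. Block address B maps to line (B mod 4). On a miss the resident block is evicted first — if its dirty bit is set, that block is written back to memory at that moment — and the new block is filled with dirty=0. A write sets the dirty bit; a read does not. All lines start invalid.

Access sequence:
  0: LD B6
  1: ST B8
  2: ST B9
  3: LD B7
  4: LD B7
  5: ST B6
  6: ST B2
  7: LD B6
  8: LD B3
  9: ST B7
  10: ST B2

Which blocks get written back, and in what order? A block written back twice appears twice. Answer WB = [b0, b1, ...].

WB = [6, 2]

0: R B6 -> L2 miss  d=-]
1: W B8 -> L0 miss  d=D]
2: W B9 -> L1 miss  d=D]
3: R B7 -> L3 miss  d=-]
4: R B7 -> L3 hit  d=-]
5: W B6 -> L2 hit  d=D]
6: W B2 -> L2 miss wb->B6  d=D]
7: R B6 -> L2 miss wb->B2  d=-]
8: R B3 -> L3 miss  d=-]
9: W B7 -> L3 miss  d=D]
10: W B2 -> L2 miss  d=D]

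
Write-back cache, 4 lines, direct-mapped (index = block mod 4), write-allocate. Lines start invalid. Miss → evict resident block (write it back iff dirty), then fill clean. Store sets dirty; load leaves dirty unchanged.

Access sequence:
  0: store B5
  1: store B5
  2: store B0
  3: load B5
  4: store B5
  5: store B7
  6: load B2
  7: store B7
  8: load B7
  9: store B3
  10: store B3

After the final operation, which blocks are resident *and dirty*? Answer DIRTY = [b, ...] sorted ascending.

0: W B5 → L1 miss [D]
1: W B5 → L1 hit [D]
2: W B0 → L0 miss [D]
3: R B5 → L1 hit [D]
4: W B5 → L1 hit [D]
5: W B7 → L3 miss [D]
6: R B2 → L2 miss [-]
7: W B7 → L3 hit [D]
8: R B7 → L3 hit [D]
9: W B3 → L3 miss wb→B7 [D]
10: W B3 → L3 hit [D]

DIRTY = [0, 3, 5]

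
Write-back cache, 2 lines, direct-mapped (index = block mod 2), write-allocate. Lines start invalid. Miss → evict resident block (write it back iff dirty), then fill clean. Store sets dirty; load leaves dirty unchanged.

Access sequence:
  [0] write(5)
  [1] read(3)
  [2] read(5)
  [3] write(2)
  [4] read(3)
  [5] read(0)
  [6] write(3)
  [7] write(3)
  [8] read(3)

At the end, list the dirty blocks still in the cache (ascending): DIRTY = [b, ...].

  0 | W B5 → L1 miss [D]
  1 | R B3 → L1 miss wb→B5 [-]
  2 | R B5 → L1 miss [-]
  3 | W B2 → L0 miss [D]
  4 | R B3 → L1 miss [-]
  5 | R B0 → L0 miss wb→B2 [-]
  6 | W B3 → L1 hit [D]
  7 | W B3 → L1 hit [D]
  8 | R B3 → L1 hit [D]

DIRTY = [3]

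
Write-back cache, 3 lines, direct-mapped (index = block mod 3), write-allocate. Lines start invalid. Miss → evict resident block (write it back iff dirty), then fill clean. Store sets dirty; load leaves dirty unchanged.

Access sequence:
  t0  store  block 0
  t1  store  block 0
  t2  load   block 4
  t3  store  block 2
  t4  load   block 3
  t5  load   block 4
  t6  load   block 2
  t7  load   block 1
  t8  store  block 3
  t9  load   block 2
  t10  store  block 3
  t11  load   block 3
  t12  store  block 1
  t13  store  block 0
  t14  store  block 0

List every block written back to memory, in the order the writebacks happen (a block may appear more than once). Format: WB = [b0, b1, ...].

  0 | W B0 → L0 miss [D]
  1 | W B0 → L0 hit [D]
  2 | R B4 → L1 miss [-]
  3 | W B2 → L2 miss [D]
  4 | R B3 → L0 miss wb→B0 [-]
  5 | R B4 → L1 hit [-]
  6 | R B2 → L2 hit [D]
  7 | R B1 → L1 miss [-]
  8 | W B3 → L0 hit [D]
  9 | R B2 → L2 hit [D]
  10 | W B3 → L0 hit [D]
  11 | R B3 → L0 hit [D]
  12 | W B1 → L1 hit [D]
  13 | W B0 → L0 miss wb→B3 [D]
  14 | W B0 → L0 hit [D]

WB = [0, 3]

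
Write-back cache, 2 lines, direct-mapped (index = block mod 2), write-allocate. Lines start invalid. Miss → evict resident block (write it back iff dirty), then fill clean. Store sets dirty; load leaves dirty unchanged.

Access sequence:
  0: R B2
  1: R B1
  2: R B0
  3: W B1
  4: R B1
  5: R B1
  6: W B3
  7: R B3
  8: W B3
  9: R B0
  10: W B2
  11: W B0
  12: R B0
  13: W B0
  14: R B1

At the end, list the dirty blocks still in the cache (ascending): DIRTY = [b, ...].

0: R B2 → L0 miss [-]
1: R B1 → L1 miss [-]
2: R B0 → L0 miss [-]
3: W B1 → L1 hit [D]
4: R B1 → L1 hit [D]
5: R B1 → L1 hit [D]
6: W B3 → L1 miss wb→B1 [D]
7: R B3 → L1 hit [D]
8: W B3 → L1 hit [D]
9: R B0 → L0 hit [-]
10: W B2 → L0 miss [D]
11: W B0 → L0 miss wb→B2 [D]
12: R B0 → L0 hit [D]
13: W B0 → L0 hit [D]
14: R B1 → L1 miss wb→B3 [-]

DIRTY = [0]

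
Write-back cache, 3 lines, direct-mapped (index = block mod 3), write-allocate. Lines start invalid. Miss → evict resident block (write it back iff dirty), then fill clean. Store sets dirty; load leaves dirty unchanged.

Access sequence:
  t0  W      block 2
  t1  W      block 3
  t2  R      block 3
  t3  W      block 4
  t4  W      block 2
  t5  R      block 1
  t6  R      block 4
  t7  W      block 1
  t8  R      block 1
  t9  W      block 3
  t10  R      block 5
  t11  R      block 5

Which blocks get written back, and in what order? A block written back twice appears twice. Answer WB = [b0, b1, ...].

0: W B2 → L2 miss [D]
1: W B3 → L0 miss [D]
2: R B3 → L0 hit [D]
3: W B4 → L1 miss [D]
4: W B2 → L2 hit [D]
5: R B1 → L1 miss wb→B4 [-]
6: R B4 → L1 miss [-]
7: W B1 → L1 miss [D]
8: R B1 → L1 hit [D]
9: W B3 → L0 hit [D]
10: R B5 → L2 miss wb→B2 [-]
11: R B5 → L2 hit [-]

WB = [4, 2]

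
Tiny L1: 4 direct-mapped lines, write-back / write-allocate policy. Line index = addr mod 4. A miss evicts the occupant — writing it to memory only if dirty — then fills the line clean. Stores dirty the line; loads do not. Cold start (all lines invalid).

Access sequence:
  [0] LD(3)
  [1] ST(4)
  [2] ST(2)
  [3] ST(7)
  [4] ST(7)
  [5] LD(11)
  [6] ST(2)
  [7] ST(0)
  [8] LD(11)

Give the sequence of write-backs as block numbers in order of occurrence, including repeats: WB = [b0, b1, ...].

WB = [7, 4]

0: R B3 -> L3 miss  d=-]
1: W B4 -> L0 miss  d=D]
2: W B2 -> L2 miss  d=D]
3: W B7 -> L3 miss  d=D]
4: W B7 -> L3 hit  d=D]
5: R B11 -> L3 miss wb->B7  d=-]
6: W B2 -> L2 hit  d=D]
7: W B0 -> L0 miss wb->B4  d=D]
8: R B11 -> L3 hit  d=-]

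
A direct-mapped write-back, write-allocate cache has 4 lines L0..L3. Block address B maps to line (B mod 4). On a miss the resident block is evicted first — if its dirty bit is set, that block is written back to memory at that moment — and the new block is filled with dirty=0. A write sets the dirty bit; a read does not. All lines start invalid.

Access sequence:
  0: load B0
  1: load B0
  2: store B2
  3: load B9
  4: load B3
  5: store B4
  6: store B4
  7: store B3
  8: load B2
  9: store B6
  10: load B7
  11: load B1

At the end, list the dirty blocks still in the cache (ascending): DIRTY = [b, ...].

  0 | R B0 → L0 miss [-]
  1 | R B0 → L0 hit [-]
  2 | W B2 → L2 miss [D]
  3 | R B9 → L1 miss [-]
  4 | R B3 → L3 miss [-]
  5 | W B4 → L0 miss [D]
  6 | W B4 → L0 hit [D]
  7 | W B3 → L3 hit [D]
  8 | R B2 → L2 hit [D]
  9 | W B6 → L2 miss wb→B2 [D]
  10 | R B7 → L3 miss wb→B3 [-]
  11 | R B1 → L1 miss [-]

DIRTY = [4, 6]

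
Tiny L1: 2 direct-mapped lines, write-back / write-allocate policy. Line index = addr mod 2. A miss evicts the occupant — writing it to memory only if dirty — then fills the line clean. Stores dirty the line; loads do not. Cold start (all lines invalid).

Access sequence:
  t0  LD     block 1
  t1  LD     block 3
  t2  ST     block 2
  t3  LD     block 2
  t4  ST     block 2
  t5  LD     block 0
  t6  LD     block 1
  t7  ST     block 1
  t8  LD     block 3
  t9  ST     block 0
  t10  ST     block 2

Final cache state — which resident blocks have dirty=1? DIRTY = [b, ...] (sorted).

  0 | R B1 → L1 miss [-]
  1 | R B3 → L1 miss [-]
  2 | W B2 → L0 miss [D]
  3 | R B2 → L0 hit [D]
  4 | W B2 → L0 hit [D]
  5 | R B0 → L0 miss wb→B2 [-]
  6 | R B1 → L1 miss [-]
  7 | W B1 → L1 hit [D]
  8 | R B3 → L1 miss wb→B1 [-]
  9 | W B0 → L0 hit [D]
  10 | W B2 → L0 miss wb→B0 [D]

DIRTY = [2]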